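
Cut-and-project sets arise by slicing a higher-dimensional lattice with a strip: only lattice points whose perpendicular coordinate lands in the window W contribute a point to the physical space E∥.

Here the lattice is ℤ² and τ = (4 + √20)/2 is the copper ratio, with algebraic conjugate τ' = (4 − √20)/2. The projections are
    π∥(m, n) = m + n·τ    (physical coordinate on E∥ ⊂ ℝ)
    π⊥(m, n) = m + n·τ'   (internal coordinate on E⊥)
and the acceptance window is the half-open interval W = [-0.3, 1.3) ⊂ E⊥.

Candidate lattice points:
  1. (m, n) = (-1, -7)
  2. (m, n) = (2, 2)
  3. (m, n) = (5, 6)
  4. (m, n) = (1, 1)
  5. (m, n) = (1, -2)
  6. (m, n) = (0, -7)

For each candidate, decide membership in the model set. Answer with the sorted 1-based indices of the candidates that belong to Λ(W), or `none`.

Compute τ' = (4−√20)/2 = -0.236068, so π⊥(m,n) = m -0.236068·n.
[1] lift (-1,-7): star map gives 0.652476; window check -0.3 ≤ 0.652476 < 1.3 is true → IN Λ
[2] lift (2,2): star map gives 1.527864; window check -0.3 ≤ 1.527864 < 1.3 is false → out
[3] lift (5,6): star map gives 3.583592; window check -0.3 ≤ 3.583592 < 1.3 is false → out
[4] lift (1,1): star map gives 0.763932; window check -0.3 ≤ 0.763932 < 1.3 is true → IN Λ
[5] lift (1,-2): star map gives 1.472136; window check -0.3 ≤ 1.472136 < 1.3 is false → out
[6] lift (0,-7): star map gives 1.652476; window check -0.3 ≤ 1.652476 < 1.3 is false → out

1, 4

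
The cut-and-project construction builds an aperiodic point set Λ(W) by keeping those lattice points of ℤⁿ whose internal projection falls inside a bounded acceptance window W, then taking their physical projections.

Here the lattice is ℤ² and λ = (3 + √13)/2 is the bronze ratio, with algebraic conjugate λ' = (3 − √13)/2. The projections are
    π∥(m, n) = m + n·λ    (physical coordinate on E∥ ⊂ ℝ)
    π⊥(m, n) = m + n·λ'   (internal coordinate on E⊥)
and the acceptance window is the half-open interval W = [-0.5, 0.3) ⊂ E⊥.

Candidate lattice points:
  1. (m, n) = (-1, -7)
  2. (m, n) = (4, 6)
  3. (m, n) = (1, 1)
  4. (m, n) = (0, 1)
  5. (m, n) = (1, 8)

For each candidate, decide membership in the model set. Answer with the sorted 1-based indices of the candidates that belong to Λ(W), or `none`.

4

λ' = (3−√13)/2 ≈ -0.30278.
candidate 1: (m,n)=(-1,-7) → π∥ = -1-7·λ ≈ -24.11943, π⊥ = -1-7·λ' ≈ 1.11943 ∉ [-0.5, 0.3) ⇒ out
candidate 2: (m,n)=(4,6) → π∥ = 4+6·λ ≈ 23.81665, π⊥ = 4+6·λ' ≈ 2.18335 ∉ [-0.5, 0.3) ⇒ out
candidate 3: (m,n)=(1,1) → π∥ = 1+1·λ ≈ 4.30278, π⊥ = 1+1·λ' ≈ 0.69722 ∉ [-0.5, 0.3) ⇒ out
candidate 4: (m,n)=(0,1) → π∥ = 0+1·λ ≈ 3.30278, π⊥ = 0+1·λ' ≈ -0.30278 ∈ [-0.5, 0.3) ⇒ IN Λ
candidate 5: (m,n)=(1,8) → π∥ = 1+8·λ ≈ 27.42221, π⊥ = 1+8·λ' ≈ -1.42221 ∉ [-0.5, 0.3) ⇒ out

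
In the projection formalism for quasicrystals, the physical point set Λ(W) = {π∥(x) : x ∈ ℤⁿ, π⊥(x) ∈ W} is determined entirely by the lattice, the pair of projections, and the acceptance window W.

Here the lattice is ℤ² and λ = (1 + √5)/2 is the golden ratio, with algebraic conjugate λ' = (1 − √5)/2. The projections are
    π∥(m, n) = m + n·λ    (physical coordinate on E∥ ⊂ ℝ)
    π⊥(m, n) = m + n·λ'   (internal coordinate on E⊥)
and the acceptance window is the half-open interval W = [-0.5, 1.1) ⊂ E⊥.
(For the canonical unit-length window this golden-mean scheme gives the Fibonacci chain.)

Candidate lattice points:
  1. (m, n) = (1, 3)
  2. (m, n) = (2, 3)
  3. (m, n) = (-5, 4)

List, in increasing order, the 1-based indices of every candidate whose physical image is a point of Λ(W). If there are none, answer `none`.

2

λ' = (1−√5)/2 ≈ -0.618034.
#1 (1,3): internal coord 1 + (3)·λ' = -0.854102; -0.854102 ∉ [-0.5, 1.1) → out
#2 (2,3): internal coord 2 + (3)·λ' = +0.145898; +0.145898 ∈ [-0.5, 1.1) → IN Λ
#3 (-5,4): internal coord -5 + (4)·λ' = -7.472136; -7.472136 ∉ [-0.5, 1.1) → out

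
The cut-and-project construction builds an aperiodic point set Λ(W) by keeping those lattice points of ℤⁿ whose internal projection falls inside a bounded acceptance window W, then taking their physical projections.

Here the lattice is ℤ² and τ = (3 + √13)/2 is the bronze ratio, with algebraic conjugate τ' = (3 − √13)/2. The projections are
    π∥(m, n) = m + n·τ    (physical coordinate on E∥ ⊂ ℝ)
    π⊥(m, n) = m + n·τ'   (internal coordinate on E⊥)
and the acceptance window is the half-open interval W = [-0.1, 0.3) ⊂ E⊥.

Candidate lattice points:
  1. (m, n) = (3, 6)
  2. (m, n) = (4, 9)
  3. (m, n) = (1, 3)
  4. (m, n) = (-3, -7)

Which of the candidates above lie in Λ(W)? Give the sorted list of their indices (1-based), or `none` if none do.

Compute τ' = (3−√13)/2 = -0.302776, so π⊥(m,n) = m -0.302776·n.
#1 (3,6): internal coord 3 + (6)·τ' = +1.183346; +1.183346 ∉ [-0.1, 0.3) → out
#2 (4,9): internal coord 4 + (9)·τ' = +1.275019; +1.275019 ∉ [-0.1, 0.3) → out
#3 (1,3): internal coord 1 + (3)·τ' = +0.091673; +0.091673 ∈ [-0.1, 0.3) → IN Λ
#4 (-3,-7): internal coord -3 + (-7)·τ' = -0.880571; -0.880571 ∉ [-0.1, 0.3) → out

3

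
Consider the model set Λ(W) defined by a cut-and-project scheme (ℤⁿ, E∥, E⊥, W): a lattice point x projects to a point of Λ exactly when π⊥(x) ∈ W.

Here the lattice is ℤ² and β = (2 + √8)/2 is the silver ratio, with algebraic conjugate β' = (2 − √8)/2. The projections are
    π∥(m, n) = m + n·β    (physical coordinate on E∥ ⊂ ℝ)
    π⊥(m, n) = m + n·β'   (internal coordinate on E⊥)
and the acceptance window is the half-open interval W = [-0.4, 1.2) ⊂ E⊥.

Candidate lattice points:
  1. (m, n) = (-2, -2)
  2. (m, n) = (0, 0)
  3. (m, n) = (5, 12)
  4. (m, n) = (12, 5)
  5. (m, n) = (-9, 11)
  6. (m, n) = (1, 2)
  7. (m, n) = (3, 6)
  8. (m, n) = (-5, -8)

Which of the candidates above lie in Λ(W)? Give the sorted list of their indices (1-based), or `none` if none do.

Compute β' = (2−√8)/2 = -0.414214, so π⊥(m,n) = m -0.414214·n.
#1 (-2,-2): internal coord -2 + (-2)·β' = -1.171573; -1.171573 ∉ [-0.4, 1.2) → out
#2 (0,0): internal coord 0 + (0)·β' = +0.000000; +0.000000 ∈ [-0.4, 1.2) → IN Λ
#3 (5,12): internal coord 5 + (12)·β' = +0.029437; +0.029437 ∈ [-0.4, 1.2) → IN Λ
#4 (12,5): internal coord 12 + (5)·β' = +9.928932; +9.928932 ∉ [-0.4, 1.2) → out
#5 (-9,11): internal coord -9 + (11)·β' = -13.556349; -13.556349 ∉ [-0.4, 1.2) → out
#6 (1,2): internal coord 1 + (2)·β' = +0.171573; +0.171573 ∈ [-0.4, 1.2) → IN Λ
#7 (3,6): internal coord 3 + (6)·β' = +0.514719; +0.514719 ∈ [-0.4, 1.2) → IN Λ
#8 (-5,-8): internal coord -5 + (-8)·β' = -1.686292; -1.686292 ∉ [-0.4, 1.2) → out

2, 3, 6, 7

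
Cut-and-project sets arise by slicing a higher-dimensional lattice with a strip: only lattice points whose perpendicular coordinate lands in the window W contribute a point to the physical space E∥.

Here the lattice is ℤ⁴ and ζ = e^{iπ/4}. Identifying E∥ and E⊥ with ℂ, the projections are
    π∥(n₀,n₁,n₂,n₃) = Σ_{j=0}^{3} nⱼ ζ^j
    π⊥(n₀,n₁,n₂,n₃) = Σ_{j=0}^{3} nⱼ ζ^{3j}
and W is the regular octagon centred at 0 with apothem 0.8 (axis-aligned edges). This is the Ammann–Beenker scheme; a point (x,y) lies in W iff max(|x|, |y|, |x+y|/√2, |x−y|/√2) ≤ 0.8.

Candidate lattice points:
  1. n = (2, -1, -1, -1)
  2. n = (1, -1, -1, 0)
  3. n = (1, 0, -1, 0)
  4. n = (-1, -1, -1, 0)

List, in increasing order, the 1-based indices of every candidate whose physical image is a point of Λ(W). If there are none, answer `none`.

4

With ζ = e^{iπ/4} the internal vectors are ζ^0,ζ^3,ζ^6,ζ^9.
candidate 1: n = (2, -1, -1, -1) → π⊥ ≈ (+2.00000, -0.41421); max(|x|,|y|,|x±y|/√2) = 2.00000 > 0.8 ⇒ ∉ W
candidate 2: n = (1, -1, -1, 0) → π⊥ ≈ (+1.70711, +0.29289); max(|x|,|y|,|x±y|/√2) = 1.70711 > 0.8 ⇒ ∉ W
candidate 3: n = (1, 0, -1, 0) → π⊥ ≈ (+1.00000, +1.00000); max(|x|,|y|,|x±y|/√2) = 1.41421 > 0.8 ⇒ ∉ W
candidate 4: n = (-1, -1, -1, 0) → π⊥ ≈ (-0.29289, +0.29289); max(|x|,|y|,|x±y|/√2) = 0.41421 ≤ 0.8 ⇒ ∈ W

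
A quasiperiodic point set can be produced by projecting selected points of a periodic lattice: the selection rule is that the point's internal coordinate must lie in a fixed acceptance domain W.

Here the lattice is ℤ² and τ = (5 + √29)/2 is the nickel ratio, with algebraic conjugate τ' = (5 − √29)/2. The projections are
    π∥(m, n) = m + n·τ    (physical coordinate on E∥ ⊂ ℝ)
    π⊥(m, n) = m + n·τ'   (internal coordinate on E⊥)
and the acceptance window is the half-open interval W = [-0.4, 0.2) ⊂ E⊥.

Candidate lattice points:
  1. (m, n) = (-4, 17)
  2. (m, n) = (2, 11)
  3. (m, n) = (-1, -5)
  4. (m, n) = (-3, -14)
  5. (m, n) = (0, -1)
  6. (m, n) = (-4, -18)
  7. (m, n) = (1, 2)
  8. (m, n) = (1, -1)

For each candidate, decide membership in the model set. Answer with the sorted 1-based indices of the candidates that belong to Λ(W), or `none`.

2, 3, 4, 5

τ' = (5−√29)/2 ≈ -0.192582.
[1] lift (-4,17): star map gives -7.273901; window check -0.4 ≤ -7.273901 < 0.2 is false → out
[2] lift (2,11): star map gives -0.118406; window check -0.4 ≤ -0.118406 < 0.2 is true → IN Λ
[3] lift (-1,-5): star map gives -0.037088; window check -0.4 ≤ -0.037088 < 0.2 is true → IN Λ
[4] lift (-3,-14): star map gives -0.303846; window check -0.4 ≤ -0.303846 < 0.2 is true → IN Λ
[5] lift (0,-1): star map gives 0.192582; window check -0.4 ≤ 0.192582 < 0.2 is true → IN Λ
[6] lift (-4,-18): star map gives -0.533517; window check -0.4 ≤ -0.533517 < 0.2 is false → out
[7] lift (1,2): star map gives 0.614835; window check -0.4 ≤ 0.614835 < 0.2 is false → out
[8] lift (1,-1): star map gives 1.192582; window check -0.4 ≤ 1.192582 < 0.2 is false → out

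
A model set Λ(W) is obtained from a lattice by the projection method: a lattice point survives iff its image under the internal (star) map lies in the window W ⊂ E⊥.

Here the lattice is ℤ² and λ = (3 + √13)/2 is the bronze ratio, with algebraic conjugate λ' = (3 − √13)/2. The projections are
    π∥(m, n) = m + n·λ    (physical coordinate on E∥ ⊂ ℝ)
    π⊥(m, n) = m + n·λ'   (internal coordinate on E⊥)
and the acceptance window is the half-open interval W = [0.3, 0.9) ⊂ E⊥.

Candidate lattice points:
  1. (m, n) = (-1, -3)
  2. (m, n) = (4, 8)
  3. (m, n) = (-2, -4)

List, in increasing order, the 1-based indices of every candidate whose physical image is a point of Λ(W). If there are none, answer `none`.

Compute λ' = (3−√13)/2 = -0.3028, so π⊥(m,n) = m -0.3028·n.
#1 (-1,-3): internal coord -1 + (-3)·λ' = -0.0917; -0.0917 ∉ [0.3, 0.9) → out
#2 (4,8): internal coord 4 + (8)·λ' = +1.5778; +1.5778 ∉ [0.3, 0.9) → out
#3 (-2,-4): internal coord -2 + (-4)·λ' = -0.7889; -0.7889 ∉ [0.3, 0.9) → out

none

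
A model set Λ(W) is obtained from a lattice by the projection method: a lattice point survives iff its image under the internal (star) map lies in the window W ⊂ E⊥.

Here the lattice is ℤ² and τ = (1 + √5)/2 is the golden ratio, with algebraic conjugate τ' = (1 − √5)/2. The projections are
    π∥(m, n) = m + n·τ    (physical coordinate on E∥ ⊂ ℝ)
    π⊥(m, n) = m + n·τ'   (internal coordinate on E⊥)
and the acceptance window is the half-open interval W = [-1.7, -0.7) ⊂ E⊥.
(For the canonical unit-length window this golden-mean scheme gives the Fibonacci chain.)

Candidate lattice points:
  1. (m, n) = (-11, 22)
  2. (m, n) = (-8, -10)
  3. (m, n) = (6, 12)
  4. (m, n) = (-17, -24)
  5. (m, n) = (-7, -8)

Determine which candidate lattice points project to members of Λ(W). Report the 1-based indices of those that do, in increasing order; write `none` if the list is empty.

3

Numerically τ ≈ 1.618034 and τ' = −1/τ ≈ -0.618034.
[1] lift (-11,22): star map gives -24.596748; window check -1.7 ≤ -24.596748 < -0.7 is false → out
[2] lift (-8,-10): star map gives -1.819660; window check -1.7 ≤ -1.819660 < -0.7 is false → out
[3] lift (6,12): star map gives -1.416408; window check -1.7 ≤ -1.416408 < -0.7 is true → IN Λ
[4] lift (-17,-24): star map gives -2.167184; window check -1.7 ≤ -2.167184 < -0.7 is false → out
[5] lift (-7,-8): star map gives -2.055728; window check -1.7 ≤ -2.055728 < -0.7 is false → out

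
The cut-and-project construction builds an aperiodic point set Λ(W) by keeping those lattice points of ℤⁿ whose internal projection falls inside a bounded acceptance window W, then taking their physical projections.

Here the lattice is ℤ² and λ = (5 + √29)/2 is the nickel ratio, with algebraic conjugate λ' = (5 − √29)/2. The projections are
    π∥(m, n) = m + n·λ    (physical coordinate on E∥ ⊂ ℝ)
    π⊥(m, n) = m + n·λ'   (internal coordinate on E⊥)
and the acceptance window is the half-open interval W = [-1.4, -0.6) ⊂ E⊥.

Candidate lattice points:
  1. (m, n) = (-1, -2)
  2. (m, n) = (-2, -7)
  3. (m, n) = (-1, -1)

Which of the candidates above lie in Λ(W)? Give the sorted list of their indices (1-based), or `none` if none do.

Compute λ' = (5−√29)/2 = -0.19258, so π⊥(m,n) = m -0.19258·n.
#1 (-1,-2): internal coord -1 + (-2)·λ' = -0.61484; -0.61484 ∈ [-1.4, -0.6) → IN Λ
#2 (-2,-7): internal coord -2 + (-7)·λ' = -0.65192; -0.65192 ∈ [-1.4, -0.6) → IN Λ
#3 (-1,-1): internal coord -1 + (-1)·λ' = -0.80742; -0.80742 ∈ [-1.4, -0.6) → IN Λ

1, 2, 3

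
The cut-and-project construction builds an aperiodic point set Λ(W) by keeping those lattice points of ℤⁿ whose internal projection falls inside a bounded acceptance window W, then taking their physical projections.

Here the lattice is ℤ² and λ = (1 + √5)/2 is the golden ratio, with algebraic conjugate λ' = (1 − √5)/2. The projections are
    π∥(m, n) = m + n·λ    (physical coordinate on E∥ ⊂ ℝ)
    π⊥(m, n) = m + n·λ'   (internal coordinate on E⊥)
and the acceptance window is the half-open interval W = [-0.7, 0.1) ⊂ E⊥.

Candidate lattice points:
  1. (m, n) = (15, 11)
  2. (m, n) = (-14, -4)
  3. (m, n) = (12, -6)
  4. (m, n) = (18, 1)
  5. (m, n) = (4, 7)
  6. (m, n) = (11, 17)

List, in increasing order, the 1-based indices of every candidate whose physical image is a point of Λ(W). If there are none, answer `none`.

λ' = (1−√5)/2 ≈ -0.61803.
#1 (15,11): internal coord 15 + (11)·λ' = +8.20163; +8.20163 ∉ [-0.7, 0.1) → out
#2 (-14,-4): internal coord -14 + (-4)·λ' = -11.52786; -11.52786 ∉ [-0.7, 0.1) → out
#3 (12,-6): internal coord 12 + (-6)·λ' = +15.70820; +15.70820 ∉ [-0.7, 0.1) → out
#4 (18,1): internal coord 18 + (1)·λ' = +17.38197; +17.38197 ∉ [-0.7, 0.1) → out
#5 (4,7): internal coord 4 + (7)·λ' = -0.32624; -0.32624 ∈ [-0.7, 0.1) → IN Λ
#6 (11,17): internal coord 11 + (17)·λ' = +0.49342; +0.49342 ∉ [-0.7, 0.1) → out

5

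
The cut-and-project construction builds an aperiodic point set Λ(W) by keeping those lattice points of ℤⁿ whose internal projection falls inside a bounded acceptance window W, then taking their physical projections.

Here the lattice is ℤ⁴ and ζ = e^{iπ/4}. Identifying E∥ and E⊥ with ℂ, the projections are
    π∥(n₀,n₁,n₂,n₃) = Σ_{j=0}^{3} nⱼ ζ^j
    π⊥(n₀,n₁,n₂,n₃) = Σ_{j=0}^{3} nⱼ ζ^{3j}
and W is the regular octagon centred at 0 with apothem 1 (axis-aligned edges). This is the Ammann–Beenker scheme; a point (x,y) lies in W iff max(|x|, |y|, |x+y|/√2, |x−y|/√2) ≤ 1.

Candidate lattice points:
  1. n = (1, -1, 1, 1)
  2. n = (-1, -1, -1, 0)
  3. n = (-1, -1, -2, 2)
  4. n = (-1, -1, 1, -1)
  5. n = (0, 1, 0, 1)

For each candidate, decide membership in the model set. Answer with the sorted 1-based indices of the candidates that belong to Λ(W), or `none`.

2

π⊥(n) = n₀ + n₁ζ³ + n₂ζ⁶ + n₃ζ⁹ where ζ = e^{iπ/4}.
candidate 1: n = (1, -1, 1, 1) → π⊥ ≈ (+2.414214, -1.000000); max(|x|,|y|,|x±y|/√2) = 2.414214 > 1 ⇒ ∉ W
candidate 2: n = (-1, -1, -1, 0) → π⊥ ≈ (-0.292893, +0.292893); max(|x|,|y|,|x±y|/√2) = 0.414214 ≤ 1 ⇒ ∈ W
candidate 3: n = (-1, -1, -2, 2) → π⊥ ≈ (+1.121320, +2.707107); max(|x|,|y|,|x±y|/√2) = 2.707107 > 1 ⇒ ∉ W
candidate 4: n = (-1, -1, 1, -1) → π⊥ ≈ (-1.000000, -2.414214); max(|x|,|y|,|x±y|/√2) = 2.414214 > 1 ⇒ ∉ W
candidate 5: n = (0, 1, 0, 1) → π⊥ ≈ (+0.000000, +1.414214); max(|x|,|y|,|x±y|/√2) = 1.414214 > 1 ⇒ ∉ W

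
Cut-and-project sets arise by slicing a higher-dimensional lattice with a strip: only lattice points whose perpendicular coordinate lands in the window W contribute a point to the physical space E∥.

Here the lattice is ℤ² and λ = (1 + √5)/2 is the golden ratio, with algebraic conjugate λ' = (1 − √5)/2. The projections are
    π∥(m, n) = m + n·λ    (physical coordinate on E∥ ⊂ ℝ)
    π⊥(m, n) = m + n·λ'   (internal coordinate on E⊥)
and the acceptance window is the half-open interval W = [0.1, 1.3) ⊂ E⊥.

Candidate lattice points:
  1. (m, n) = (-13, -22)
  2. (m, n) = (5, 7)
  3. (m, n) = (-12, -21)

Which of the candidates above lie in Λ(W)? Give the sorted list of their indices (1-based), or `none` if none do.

1, 2, 3

λ' = (1−√5)/2 ≈ -0.6180.
candidate 1: (m,n)=(-13,-22) → π∥ = -13-22·λ ≈ -48.5967, π⊥ = -13-22·λ' ≈ 0.5967 ∈ [0.1, 1.3) ⇒ IN Λ
candidate 2: (m,n)=(5,7) → π∥ = 5+7·λ ≈ 16.3262, π⊥ = 5+7·λ' ≈ 0.6738 ∈ [0.1, 1.3) ⇒ IN Λ
candidate 3: (m,n)=(-12,-21) → π∥ = -12-21·λ ≈ -45.9787, π⊥ = -12-21·λ' ≈ 0.9787 ∈ [0.1, 1.3) ⇒ IN Λ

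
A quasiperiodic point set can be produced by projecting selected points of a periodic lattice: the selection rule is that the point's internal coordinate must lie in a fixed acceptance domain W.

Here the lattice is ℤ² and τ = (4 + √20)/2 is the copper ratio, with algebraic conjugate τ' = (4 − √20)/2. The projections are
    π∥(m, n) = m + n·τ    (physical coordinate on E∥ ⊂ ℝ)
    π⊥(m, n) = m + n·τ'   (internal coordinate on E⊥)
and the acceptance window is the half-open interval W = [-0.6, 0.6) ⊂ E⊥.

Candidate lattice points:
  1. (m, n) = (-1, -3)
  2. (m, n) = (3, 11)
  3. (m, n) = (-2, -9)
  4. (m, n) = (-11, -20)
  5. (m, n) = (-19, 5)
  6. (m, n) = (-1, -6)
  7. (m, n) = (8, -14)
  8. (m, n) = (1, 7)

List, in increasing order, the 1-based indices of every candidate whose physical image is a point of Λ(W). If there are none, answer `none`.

Numerically τ ≈ 4.236068 and τ' = −1/τ ≈ -0.236068.
candidate 1: (m,n)=(-1,-3) → π∥ = -1-3·τ ≈ -13.708204, π⊥ = -1-3·τ' ≈ -0.291796 ∈ [-0.6, 0.6) ⇒ IN Λ
candidate 2: (m,n)=(3,11) → π∥ = 3+11·τ ≈ 49.596748, π⊥ = 3+11·τ' ≈ 0.403252 ∈ [-0.6, 0.6) ⇒ IN Λ
candidate 3: (m,n)=(-2,-9) → π∥ = -2-9·τ ≈ -40.124612, π⊥ = -2-9·τ' ≈ 0.124612 ∈ [-0.6, 0.6) ⇒ IN Λ
candidate 4: (m,n)=(-11,-20) → π∥ = -11-20·τ ≈ -95.721360, π⊥ = -11-20·τ' ≈ -6.278640 ∉ [-0.6, 0.6) ⇒ out
candidate 5: (m,n)=(-19,5) → π∥ = -19+5·τ ≈ 2.180340, π⊥ = -19+5·τ' ≈ -20.180340 ∉ [-0.6, 0.6) ⇒ out
candidate 6: (m,n)=(-1,-6) → π∥ = -1-6·τ ≈ -26.416408, π⊥ = -1-6·τ' ≈ 0.416408 ∈ [-0.6, 0.6) ⇒ IN Λ
candidate 7: (m,n)=(8,-14) → π∥ = 8-14·τ ≈ -51.304952, π⊥ = 8-14·τ' ≈ 11.304952 ∉ [-0.6, 0.6) ⇒ out
candidate 8: (m,n)=(1,7) → π∥ = 1+7·τ ≈ 30.652476, π⊥ = 1+7·τ' ≈ -0.652476 ∉ [-0.6, 0.6) ⇒ out

1, 2, 3, 6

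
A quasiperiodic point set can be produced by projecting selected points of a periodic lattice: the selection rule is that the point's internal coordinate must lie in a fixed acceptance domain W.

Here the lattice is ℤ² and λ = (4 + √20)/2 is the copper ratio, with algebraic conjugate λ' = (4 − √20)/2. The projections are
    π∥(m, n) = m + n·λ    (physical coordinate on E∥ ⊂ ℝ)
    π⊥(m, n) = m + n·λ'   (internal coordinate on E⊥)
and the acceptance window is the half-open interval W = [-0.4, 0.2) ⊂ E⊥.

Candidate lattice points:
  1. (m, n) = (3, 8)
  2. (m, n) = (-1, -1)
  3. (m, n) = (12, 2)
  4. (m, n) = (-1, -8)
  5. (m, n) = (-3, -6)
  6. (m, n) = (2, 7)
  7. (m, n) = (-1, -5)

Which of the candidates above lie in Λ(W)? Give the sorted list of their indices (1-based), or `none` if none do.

7

Compute λ' = (4−√20)/2 = -0.23607, so π⊥(m,n) = m -0.23607·n.
#1 (3,8): internal coord 3 + (8)·λ' = +1.11146; +1.11146 ∉ [-0.4, 0.2) → out
#2 (-1,-1): internal coord -1 + (-1)·λ' = -0.76393; -0.76393 ∉ [-0.4, 0.2) → out
#3 (12,2): internal coord 12 + (2)·λ' = +11.52786; +11.52786 ∉ [-0.4, 0.2) → out
#4 (-1,-8): internal coord -1 + (-8)·λ' = +0.88854; +0.88854 ∉ [-0.4, 0.2) → out
#5 (-3,-6): internal coord -3 + (-6)·λ' = -1.58359; -1.58359 ∉ [-0.4, 0.2) → out
#6 (2,7): internal coord 2 + (7)·λ' = +0.34752; +0.34752 ∉ [-0.4, 0.2) → out
#7 (-1,-5): internal coord -1 + (-5)·λ' = +0.18034; +0.18034 ∈ [-0.4, 0.2) → IN Λ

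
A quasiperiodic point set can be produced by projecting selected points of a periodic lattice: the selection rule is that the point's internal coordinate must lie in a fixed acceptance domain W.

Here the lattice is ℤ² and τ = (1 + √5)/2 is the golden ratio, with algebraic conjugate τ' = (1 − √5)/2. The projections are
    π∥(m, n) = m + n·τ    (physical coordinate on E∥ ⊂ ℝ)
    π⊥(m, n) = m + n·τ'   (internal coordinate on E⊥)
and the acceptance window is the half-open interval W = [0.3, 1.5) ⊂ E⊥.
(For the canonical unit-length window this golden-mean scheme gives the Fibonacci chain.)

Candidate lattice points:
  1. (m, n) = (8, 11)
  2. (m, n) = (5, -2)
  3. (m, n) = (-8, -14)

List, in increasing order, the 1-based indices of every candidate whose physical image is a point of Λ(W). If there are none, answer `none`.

1, 3

Numerically τ ≈ 1.6180 and τ' = −1/τ ≈ -0.6180.
[1] lift (8,11): star map gives 1.2016; window check 0.3 ≤ 1.2016 < 1.5 is true → IN Λ
[2] lift (5,-2): star map gives 6.2361; window check 0.3 ≤ 6.2361 < 1.5 is false → out
[3] lift (-8,-14): star map gives 0.6525; window check 0.3 ≤ 0.6525 < 1.5 is true → IN Λ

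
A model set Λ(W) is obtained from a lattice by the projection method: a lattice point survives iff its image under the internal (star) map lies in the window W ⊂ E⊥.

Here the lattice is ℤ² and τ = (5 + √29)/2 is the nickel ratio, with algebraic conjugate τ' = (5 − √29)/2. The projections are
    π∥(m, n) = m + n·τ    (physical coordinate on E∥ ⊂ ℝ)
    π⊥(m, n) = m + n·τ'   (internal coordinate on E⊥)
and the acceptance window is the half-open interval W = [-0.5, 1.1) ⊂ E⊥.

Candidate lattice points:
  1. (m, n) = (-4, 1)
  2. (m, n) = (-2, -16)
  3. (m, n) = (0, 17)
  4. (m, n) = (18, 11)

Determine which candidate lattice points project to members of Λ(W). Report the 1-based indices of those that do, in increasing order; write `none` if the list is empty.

Compute τ' = (5−√29)/2 = -0.1926, so π⊥(m,n) = m -0.1926·n.
candidate 1: (m,n)=(-4,1) → π∥ = -4+1·τ ≈ 1.1926, π⊥ = -4+1·τ' ≈ -4.1926 ∉ [-0.5, 1.1) ⇒ out
candidate 2: (m,n)=(-2,-16) → π∥ = -2-16·τ ≈ -85.0813, π⊥ = -2-16·τ' ≈ 1.0813 ∈ [-0.5, 1.1) ⇒ IN Λ
candidate 3: (m,n)=(0,17) → π∥ = 0+17·τ ≈ 88.2739, π⊥ = 0+17·τ' ≈ -3.2739 ∉ [-0.5, 1.1) ⇒ out
candidate 4: (m,n)=(18,11) → π∥ = 18+11·τ ≈ 75.1184, π⊥ = 18+11·τ' ≈ 15.8816 ∉ [-0.5, 1.1) ⇒ out

2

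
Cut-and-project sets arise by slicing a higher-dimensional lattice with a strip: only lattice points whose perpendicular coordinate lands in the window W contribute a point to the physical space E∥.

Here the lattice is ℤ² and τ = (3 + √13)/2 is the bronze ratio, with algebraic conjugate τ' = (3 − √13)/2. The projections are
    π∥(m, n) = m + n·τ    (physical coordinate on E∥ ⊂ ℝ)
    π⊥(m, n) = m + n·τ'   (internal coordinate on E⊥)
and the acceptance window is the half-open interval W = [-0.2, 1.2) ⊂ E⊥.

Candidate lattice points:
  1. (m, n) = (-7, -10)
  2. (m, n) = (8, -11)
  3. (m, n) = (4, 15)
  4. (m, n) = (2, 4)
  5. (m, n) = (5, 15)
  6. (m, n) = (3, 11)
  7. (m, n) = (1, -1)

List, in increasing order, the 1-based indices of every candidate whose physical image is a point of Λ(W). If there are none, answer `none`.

Numerically τ ≈ 3.30278 and τ' = −1/τ ≈ -0.30278.
[1] lift (-7,-10): star map gives -3.97224; window check -0.2 ≤ -3.97224 < 1.2 is false → out
[2] lift (8,-11): star map gives 11.33053; window check -0.2 ≤ 11.33053 < 1.2 is false → out
[3] lift (4,15): star map gives -0.54163; window check -0.2 ≤ -0.54163 < 1.2 is false → out
[4] lift (2,4): star map gives 0.78890; window check -0.2 ≤ 0.78890 < 1.2 is true → IN Λ
[5] lift (5,15): star map gives 0.45837; window check -0.2 ≤ 0.45837 < 1.2 is true → IN Λ
[6] lift (3,11): star map gives -0.33053; window check -0.2 ≤ -0.33053 < 1.2 is false → out
[7] lift (1,-1): star map gives 1.30278; window check -0.2 ≤ 1.30278 < 1.2 is false → out

4, 5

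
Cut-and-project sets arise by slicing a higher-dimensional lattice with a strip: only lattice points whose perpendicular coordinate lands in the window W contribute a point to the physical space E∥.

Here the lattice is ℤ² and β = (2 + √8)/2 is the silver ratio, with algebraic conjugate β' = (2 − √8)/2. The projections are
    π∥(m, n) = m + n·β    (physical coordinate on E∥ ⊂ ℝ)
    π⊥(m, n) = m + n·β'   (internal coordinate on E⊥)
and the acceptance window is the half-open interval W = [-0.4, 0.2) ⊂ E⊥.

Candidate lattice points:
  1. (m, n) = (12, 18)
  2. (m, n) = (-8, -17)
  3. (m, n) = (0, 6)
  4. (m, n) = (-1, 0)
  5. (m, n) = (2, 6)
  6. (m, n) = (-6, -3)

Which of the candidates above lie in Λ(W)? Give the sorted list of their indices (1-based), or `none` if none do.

Numerically β ≈ 2.41421 and β' = −1/β ≈ -0.41421.
candidate 1: (m,n)=(12,18) → π∥ = 12+18·β ≈ 55.45584, π⊥ = 12+18·β' ≈ 4.54416 ∉ [-0.4, 0.2) ⇒ out
candidate 2: (m,n)=(-8,-17) → π∥ = -8-17·β ≈ -49.04163, π⊥ = -8-17·β' ≈ -0.95837 ∉ [-0.4, 0.2) ⇒ out
candidate 3: (m,n)=(0,6) → π∥ = 0+6·β ≈ 14.48528, π⊥ = 0+6·β' ≈ -2.48528 ∉ [-0.4, 0.2) ⇒ out
candidate 4: (m,n)=(-1,0) → π∥ = -1+0·β ≈ -1.00000, π⊥ = -1+0·β' ≈ -1.00000 ∉ [-0.4, 0.2) ⇒ out
candidate 5: (m,n)=(2,6) → π∥ = 2+6·β ≈ 16.48528, π⊥ = 2+6·β' ≈ -0.48528 ∉ [-0.4, 0.2) ⇒ out
candidate 6: (m,n)=(-6,-3) → π∥ = -6-3·β ≈ -13.24264, π⊥ = -6-3·β' ≈ -4.75736 ∉ [-0.4, 0.2) ⇒ out

none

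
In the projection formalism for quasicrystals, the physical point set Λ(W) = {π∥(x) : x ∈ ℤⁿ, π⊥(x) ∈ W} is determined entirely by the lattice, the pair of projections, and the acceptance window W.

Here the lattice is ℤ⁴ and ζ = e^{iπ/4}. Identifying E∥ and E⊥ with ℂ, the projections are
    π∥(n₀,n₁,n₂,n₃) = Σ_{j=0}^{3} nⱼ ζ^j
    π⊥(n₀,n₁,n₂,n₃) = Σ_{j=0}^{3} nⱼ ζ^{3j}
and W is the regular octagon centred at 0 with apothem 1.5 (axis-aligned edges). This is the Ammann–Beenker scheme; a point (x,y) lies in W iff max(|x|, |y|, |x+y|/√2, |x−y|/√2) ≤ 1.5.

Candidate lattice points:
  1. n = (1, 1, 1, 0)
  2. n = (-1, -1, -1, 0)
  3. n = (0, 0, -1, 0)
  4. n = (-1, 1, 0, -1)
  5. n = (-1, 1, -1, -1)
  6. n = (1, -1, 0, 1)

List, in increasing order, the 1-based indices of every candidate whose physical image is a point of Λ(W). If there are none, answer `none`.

1, 2, 3

π⊥(n) = n₀ + n₁ζ³ + n₂ζ⁶ + n₃ζ⁹ where ζ = e^{iπ/4}.
#1 (1, 1, 1, 0): internal (0.2929, -0.2929); octagon support 0.4142 vs apothem 1.5 → ∈ W
#2 (-1, -1, -1, 0): internal (-0.2929, 0.2929); octagon support 0.4142 vs apothem 1.5 → ∈ W
#3 (0, 0, -1, 0): internal (0.0000, 1.0000); octagon support 1.0000 vs apothem 1.5 → ∈ W
#4 (-1, 1, 0, -1): internal (-2.4142, 0.0000); octagon support 2.4142 vs apothem 1.5 → ∉ W
#5 (-1, 1, -1, -1): internal (-2.4142, 1.0000); octagon support 2.4142 vs apothem 1.5 → ∉ W
#6 (1, -1, 0, 1): internal (2.4142, 0.0000); octagon support 2.4142 vs apothem 1.5 → ∉ W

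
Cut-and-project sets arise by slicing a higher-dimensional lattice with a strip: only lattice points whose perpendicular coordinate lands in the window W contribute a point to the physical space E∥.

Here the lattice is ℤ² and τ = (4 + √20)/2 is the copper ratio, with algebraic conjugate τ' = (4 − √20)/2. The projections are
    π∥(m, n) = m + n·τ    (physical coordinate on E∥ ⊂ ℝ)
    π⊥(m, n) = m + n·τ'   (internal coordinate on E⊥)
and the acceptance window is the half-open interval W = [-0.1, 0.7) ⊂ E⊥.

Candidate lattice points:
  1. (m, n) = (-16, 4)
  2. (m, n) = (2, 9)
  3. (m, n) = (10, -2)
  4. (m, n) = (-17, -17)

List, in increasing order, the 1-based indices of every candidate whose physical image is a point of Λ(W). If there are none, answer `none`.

none

τ' = (4−√20)/2 ≈ -0.236068.
#1 (-16,4): internal coord -16 + (4)·τ' = -16.944272; -16.944272 ∉ [-0.1, 0.7) → out
#2 (2,9): internal coord 2 + (9)·τ' = -0.124612; -0.124612 ∉ [-0.1, 0.7) → out
#3 (10,-2): internal coord 10 + (-2)·τ' = +10.472136; +10.472136 ∉ [-0.1, 0.7) → out
#4 (-17,-17): internal coord -17 + (-17)·τ' = -12.986844; -12.986844 ∉ [-0.1, 0.7) → out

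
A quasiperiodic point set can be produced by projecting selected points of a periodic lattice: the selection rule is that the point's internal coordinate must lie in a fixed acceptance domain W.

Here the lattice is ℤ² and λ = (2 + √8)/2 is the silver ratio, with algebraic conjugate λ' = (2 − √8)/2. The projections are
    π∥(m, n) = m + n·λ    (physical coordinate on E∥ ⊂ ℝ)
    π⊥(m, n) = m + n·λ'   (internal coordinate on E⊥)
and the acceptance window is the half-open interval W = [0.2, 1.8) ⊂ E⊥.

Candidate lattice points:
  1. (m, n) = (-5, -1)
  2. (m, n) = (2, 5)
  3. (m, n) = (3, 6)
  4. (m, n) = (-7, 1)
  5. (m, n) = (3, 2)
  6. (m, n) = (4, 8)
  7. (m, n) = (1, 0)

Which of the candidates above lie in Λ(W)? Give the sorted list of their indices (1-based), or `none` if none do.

Numerically λ ≈ 2.414214 and λ' = −1/λ ≈ -0.414214.
#1 (-5,-1): internal coord -5 + (-1)·λ' = -4.585786; -4.585786 ∉ [0.2, 1.8) → out
#2 (2,5): internal coord 2 + (5)·λ' = -0.071068; -0.071068 ∉ [0.2, 1.8) → out
#3 (3,6): internal coord 3 + (6)·λ' = +0.514719; +0.514719 ∈ [0.2, 1.8) → IN Λ
#4 (-7,1): internal coord -7 + (1)·λ' = -7.414214; -7.414214 ∉ [0.2, 1.8) → out
#5 (3,2): internal coord 3 + (2)·λ' = +2.171573; +2.171573 ∉ [0.2, 1.8) → out
#6 (4,8): internal coord 4 + (8)·λ' = +0.686292; +0.686292 ∈ [0.2, 1.8) → IN Λ
#7 (1,0): internal coord 1 + (0)·λ' = +1.000000; +1.000000 ∈ [0.2, 1.8) → IN Λ

3, 6, 7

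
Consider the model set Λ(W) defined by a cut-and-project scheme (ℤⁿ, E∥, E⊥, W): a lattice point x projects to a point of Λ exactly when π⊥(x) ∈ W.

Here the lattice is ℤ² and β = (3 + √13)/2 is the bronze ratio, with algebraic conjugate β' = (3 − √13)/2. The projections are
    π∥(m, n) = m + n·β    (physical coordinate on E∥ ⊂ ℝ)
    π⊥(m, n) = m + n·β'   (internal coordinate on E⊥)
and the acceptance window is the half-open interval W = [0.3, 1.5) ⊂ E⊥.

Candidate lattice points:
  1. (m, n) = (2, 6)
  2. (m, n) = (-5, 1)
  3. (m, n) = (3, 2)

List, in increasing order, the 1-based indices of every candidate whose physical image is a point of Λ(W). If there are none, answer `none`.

Numerically β ≈ 3.302776 and β' = −1/β ≈ -0.302776.
[1] lift (2,6): star map gives 0.183346; window check 0.3 ≤ 0.183346 < 1.5 is false → out
[2] lift (-5,1): star map gives -5.302776; window check 0.3 ≤ -5.302776 < 1.5 is false → out
[3] lift (3,2): star map gives 2.394449; window check 0.3 ≤ 2.394449 < 1.5 is false → out

none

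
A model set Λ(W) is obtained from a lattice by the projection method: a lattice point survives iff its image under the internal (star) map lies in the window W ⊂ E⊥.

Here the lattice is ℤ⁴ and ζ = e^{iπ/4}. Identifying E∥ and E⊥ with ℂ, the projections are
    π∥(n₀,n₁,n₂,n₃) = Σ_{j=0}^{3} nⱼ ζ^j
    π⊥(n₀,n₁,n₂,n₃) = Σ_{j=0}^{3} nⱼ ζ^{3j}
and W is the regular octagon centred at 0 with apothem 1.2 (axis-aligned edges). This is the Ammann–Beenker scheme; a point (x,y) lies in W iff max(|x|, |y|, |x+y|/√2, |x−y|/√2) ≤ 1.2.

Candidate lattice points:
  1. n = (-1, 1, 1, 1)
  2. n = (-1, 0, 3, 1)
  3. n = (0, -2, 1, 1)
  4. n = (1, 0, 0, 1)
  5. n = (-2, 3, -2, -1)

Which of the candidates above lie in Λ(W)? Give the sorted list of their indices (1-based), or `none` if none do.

1

π⊥(n) = n₀ + n₁ζ³ + n₂ζ⁶ + n₃ζ⁹ where ζ = e^{iπ/4}.
#1 (-1, 1, 1, 1): internal (-1.0000, 0.4142); octagon support 1.0000 vs apothem 1.2 → ∈ W
#2 (-1, 0, 3, 1): internal (-0.2929, -2.2929); octagon support 2.2929 vs apothem 1.2 → ∉ W
#3 (0, -2, 1, 1): internal (2.1213, -1.7071); octagon support 2.7071 vs apothem 1.2 → ∉ W
#4 (1, 0, 0, 1): internal (1.7071, 0.7071); octagon support 1.7071 vs apothem 1.2 → ∉ W
#5 (-2, 3, -2, -1): internal (-4.8284, 3.4142); octagon support 5.8284 vs apothem 1.2 → ∉ W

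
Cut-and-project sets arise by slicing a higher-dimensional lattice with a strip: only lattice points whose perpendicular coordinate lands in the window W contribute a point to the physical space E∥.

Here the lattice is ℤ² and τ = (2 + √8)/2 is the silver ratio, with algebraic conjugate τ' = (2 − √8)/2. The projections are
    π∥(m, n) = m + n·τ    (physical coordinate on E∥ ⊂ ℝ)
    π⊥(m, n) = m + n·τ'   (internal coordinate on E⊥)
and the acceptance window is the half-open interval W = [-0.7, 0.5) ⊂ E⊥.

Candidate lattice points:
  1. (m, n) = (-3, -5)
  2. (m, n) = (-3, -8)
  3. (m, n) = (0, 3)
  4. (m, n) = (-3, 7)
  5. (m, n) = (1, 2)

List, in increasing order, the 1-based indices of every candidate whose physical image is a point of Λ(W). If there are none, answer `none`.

2, 5

τ' = (2−√8)/2 ≈ -0.41421.
candidate 1: (m,n)=(-3,-5) → π∥ = -3-5·τ ≈ -15.07107, π⊥ = -3-5·τ' ≈ -0.92893 ∉ [-0.7, 0.5) ⇒ out
candidate 2: (m,n)=(-3,-8) → π∥ = -3-8·τ ≈ -22.31371, π⊥ = -3-8·τ' ≈ 0.31371 ∈ [-0.7, 0.5) ⇒ IN Λ
candidate 3: (m,n)=(0,3) → π∥ = 0+3·τ ≈ 7.24264, π⊥ = 0+3·τ' ≈ -1.24264 ∉ [-0.7, 0.5) ⇒ out
candidate 4: (m,n)=(-3,7) → π∥ = -3+7·τ ≈ 13.89949, π⊥ = -3+7·τ' ≈ -5.89949 ∉ [-0.7, 0.5) ⇒ out
candidate 5: (m,n)=(1,2) → π∥ = 1+2·τ ≈ 5.82843, π⊥ = 1+2·τ' ≈ 0.17157 ∈ [-0.7, 0.5) ⇒ IN Λ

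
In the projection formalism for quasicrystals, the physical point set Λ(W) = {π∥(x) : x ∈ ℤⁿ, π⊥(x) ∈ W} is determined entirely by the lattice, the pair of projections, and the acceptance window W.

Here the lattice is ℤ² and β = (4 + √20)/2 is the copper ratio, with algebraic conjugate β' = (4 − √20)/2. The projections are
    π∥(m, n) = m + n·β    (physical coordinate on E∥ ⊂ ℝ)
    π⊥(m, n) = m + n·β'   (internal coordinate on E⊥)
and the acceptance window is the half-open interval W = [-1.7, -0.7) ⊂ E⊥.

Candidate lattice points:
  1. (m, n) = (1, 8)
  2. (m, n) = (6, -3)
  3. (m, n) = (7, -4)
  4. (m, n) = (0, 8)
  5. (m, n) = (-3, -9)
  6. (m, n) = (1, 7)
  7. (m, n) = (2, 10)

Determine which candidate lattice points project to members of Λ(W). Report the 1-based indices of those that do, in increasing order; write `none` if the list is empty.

Compute β' = (4−√20)/2 = -0.236068, so π⊥(m,n) = m -0.236068·n.
#1 (1,8): internal coord 1 + (8)·β' = -0.888544; -0.888544 ∈ [-1.7, -0.7) → IN Λ
#2 (6,-3): internal coord 6 + (-3)·β' = +6.708204; +6.708204 ∉ [-1.7, -0.7) → out
#3 (7,-4): internal coord 7 + (-4)·β' = +7.944272; +7.944272 ∉ [-1.7, -0.7) → out
#4 (0,8): internal coord 0 + (8)·β' = -1.888544; -1.888544 ∉ [-1.7, -0.7) → out
#5 (-3,-9): internal coord -3 + (-9)·β' = -0.875388; -0.875388 ∈ [-1.7, -0.7) → IN Λ
#6 (1,7): internal coord 1 + (7)·β' = -0.652476; -0.652476 ∉ [-1.7, -0.7) → out
#7 (2,10): internal coord 2 + (10)·β' = -0.360680; -0.360680 ∉ [-1.7, -0.7) → out

1, 5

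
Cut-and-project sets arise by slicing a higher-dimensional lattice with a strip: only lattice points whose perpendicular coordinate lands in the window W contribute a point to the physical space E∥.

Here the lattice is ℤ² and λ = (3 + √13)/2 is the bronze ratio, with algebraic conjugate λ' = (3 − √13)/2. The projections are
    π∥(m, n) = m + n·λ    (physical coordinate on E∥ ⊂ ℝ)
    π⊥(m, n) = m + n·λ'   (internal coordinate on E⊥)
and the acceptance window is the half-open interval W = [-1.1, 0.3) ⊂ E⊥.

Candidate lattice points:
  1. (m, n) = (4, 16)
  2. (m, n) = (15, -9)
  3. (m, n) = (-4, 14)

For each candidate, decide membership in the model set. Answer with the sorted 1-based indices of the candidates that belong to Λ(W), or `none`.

1

Numerically λ ≈ 3.302776 and λ' = −1/λ ≈ -0.302776.
[1] lift (4,16): star map gives -0.844410; window check -1.1 ≤ -0.844410 < 0.3 is true → IN Λ
[2] lift (15,-9): star map gives 17.724981; window check -1.1 ≤ 17.724981 < 0.3 is false → out
[3] lift (-4,14): star map gives -8.238859; window check -1.1 ≤ -8.238859 < 0.3 is false → out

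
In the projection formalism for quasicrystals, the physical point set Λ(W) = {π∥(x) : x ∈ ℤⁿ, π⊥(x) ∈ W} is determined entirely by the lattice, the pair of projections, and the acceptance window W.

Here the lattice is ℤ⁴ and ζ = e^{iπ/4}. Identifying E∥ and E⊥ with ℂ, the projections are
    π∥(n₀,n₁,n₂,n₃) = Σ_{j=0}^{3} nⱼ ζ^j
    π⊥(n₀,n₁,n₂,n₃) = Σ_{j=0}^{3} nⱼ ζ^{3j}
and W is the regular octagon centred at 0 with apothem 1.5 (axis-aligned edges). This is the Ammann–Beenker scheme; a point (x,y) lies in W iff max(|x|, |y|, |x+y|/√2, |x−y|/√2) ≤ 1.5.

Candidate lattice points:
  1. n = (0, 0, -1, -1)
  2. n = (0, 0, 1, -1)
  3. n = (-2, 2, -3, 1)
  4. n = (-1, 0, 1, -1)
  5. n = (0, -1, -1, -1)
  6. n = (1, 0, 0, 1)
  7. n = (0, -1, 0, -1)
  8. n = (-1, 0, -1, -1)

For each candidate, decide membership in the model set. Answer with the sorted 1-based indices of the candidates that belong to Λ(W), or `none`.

1, 5, 7

With ζ = e^{iπ/4} the internal vectors are ζ^0,ζ^3,ζ^6,ζ^9.
candidate 1: n = (0, 0, -1, -1) → π⊥ ≈ (-0.70711, +0.29289); max(|x|,|y|,|x±y|/√2) = 0.70711 ≤ 1.5 ⇒ ∈ W
candidate 2: n = (0, 0, 1, -1) → π⊥ ≈ (-0.70711, -1.70711); max(|x|,|y|,|x±y|/√2) = 1.70711 > 1.5 ⇒ ∉ W
candidate 3: n = (-2, 2, -3, 1) → π⊥ ≈ (-2.70711, +5.12132); max(|x|,|y|,|x±y|/√2) = 5.53553 > 1.5 ⇒ ∉ W
candidate 4: n = (-1, 0, 1, -1) → π⊥ ≈ (-1.70711, -1.70711); max(|x|,|y|,|x±y|/√2) = 2.41421 > 1.5 ⇒ ∉ W
candidate 5: n = (0, -1, -1, -1) → π⊥ ≈ (+0.00000, -0.41421); max(|x|,|y|,|x±y|/√2) = 0.41421 ≤ 1.5 ⇒ ∈ W
candidate 6: n = (1, 0, 0, 1) → π⊥ ≈ (+1.70711, +0.70711); max(|x|,|y|,|x±y|/√2) = 1.70711 > 1.5 ⇒ ∉ W
candidate 7: n = (0, -1, 0, -1) → π⊥ ≈ (+0.00000, -1.41421); max(|x|,|y|,|x±y|/√2) = 1.41421 ≤ 1.5 ⇒ ∈ W
candidate 8: n = (-1, 0, -1, -1) → π⊥ ≈ (-1.70711, +0.29289); max(|x|,|y|,|x±y|/√2) = 1.70711 > 1.5 ⇒ ∉ W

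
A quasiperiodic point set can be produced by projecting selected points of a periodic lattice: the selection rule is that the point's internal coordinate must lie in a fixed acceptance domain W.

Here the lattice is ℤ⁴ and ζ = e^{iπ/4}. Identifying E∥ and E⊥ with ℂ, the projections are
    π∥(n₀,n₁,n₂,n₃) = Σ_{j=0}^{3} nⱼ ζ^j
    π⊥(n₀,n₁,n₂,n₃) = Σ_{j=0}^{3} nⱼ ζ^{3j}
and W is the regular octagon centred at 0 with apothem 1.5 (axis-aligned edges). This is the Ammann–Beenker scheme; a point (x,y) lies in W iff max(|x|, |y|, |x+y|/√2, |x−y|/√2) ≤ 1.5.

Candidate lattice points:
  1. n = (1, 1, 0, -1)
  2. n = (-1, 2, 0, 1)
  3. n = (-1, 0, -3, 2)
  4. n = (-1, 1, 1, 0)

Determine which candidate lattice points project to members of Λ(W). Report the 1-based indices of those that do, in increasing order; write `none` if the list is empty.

1

Internal map: ζ^{3j} for j=0..3 gives (1,0), (−√2/2,√2/2), (0,−1), (√2/2,√2/2).
#1 (1, 1, 0, -1): internal (-0.4142, 0.0000); octagon support 0.4142 vs apothem 1.5 → ∈ W
#2 (-1, 2, 0, 1): internal (-1.7071, 2.1213); octagon support 2.7071 vs apothem 1.5 → ∉ W
#3 (-1, 0, -3, 2): internal (0.4142, 4.4142); octagon support 4.4142 vs apothem 1.5 → ∉ W
#4 (-1, 1, 1, 0): internal (-1.7071, -0.2929); octagon support 1.7071 vs apothem 1.5 → ∉ W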